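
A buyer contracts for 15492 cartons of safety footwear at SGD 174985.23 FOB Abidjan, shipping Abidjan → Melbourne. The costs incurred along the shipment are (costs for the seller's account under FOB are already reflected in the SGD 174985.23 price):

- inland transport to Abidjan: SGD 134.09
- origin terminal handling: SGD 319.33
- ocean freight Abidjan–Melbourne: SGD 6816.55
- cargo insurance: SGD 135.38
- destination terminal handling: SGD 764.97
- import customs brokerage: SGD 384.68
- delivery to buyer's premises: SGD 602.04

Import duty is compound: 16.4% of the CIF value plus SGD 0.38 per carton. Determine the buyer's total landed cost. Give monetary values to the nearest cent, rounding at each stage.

FOB: the seller bears costs until goods are on board at the origin port; the buyer bears freight, insurance and all costs thereafter.
Already in the invoice (seller's account under FOB): inland to port, origin terminal — exclude.
CIF value = FOB price + freight + insurance = 174985.23 + 6816.55 + 135.38 = 181937.16
Ad valorem component: 181937.16 × 16.4% = 29837.69
Specific component: 15492 × 0.38 = 5886.96
Import duty = 29837.69 + 5886.96 = 35724.65
Buyer bears: freight 6816.55 + insurance 135.38 + destination terminal 764.97 + brokerage 384.68 + delivery 602.04 + duty 35724.65 = 44428.27
Landed cost = invoice 174985.23 + 44428.27 = 219413.50

Total landed cost: SGD 219413.50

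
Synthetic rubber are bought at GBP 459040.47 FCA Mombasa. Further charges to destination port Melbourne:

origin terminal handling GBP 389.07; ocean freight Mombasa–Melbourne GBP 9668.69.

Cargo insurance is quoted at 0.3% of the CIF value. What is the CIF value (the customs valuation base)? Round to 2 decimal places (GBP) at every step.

Let C be the CIF value. C = FCA price + pre-shipment costs + freight + 0.3% × C
C − 0.3% × C = 459040.47 + 389.07 + 9668.69
0.997 × C = 469098.23
C = 469098.23 / 0.997 = 470509.76
Insurance premium = 0.3% × 470509.76 = 1411.53

CIF value: GBP 470509.76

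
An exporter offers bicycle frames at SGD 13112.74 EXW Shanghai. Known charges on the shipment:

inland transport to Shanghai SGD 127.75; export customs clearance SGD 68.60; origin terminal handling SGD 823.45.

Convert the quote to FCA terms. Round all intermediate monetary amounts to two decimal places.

Not relevant to the conversion: origin terminal — on the buyer under both terms; not part of either seller's price.
From EXW to FCA, the seller additionally bears: inland to port, export clearance.
FCA price = 13112.74 + 127.75 + 68.60 = 13309.09

FCA price: SGD 13309.09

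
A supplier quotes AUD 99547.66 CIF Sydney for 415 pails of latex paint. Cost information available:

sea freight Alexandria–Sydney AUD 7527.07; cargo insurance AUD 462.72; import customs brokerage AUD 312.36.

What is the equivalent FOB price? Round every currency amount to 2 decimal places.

Not relevant to the conversion: brokerage — on the buyer under both terms; not part of either seller's price.
From CIF to FOB, the seller no longer bears: freight, insurance.
FOB price = 99547.66 − 7527.07 − 462.72 = 91557.87

FOB price: AUD 91557.87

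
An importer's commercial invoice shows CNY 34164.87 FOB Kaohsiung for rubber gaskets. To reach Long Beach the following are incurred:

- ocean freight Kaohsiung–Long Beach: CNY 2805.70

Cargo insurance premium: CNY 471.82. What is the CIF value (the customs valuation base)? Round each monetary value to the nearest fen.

CIF value: CNY 37442.39

CIF = FOB price + freight + insurance
CIF = 34164.87 + 2805.70 + 471.82 = 37442.39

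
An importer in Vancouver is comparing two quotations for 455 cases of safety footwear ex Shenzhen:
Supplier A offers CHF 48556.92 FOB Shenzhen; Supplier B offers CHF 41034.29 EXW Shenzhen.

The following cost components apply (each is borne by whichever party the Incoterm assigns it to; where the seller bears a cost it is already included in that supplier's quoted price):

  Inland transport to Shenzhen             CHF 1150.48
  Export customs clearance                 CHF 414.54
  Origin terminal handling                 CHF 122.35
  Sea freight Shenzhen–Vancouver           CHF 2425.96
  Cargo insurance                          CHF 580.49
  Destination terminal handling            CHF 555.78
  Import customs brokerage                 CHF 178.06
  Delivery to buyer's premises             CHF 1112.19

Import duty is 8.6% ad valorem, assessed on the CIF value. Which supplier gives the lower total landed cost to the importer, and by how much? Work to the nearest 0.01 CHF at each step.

Supplier B is cheaper by CHF 6337.09

Supplier A (FOB):
CIF value = FOB price + freight + insurance = 48556.92 + 2425.96 + 580.49 = 51563.37
Import duty = 51563.37 × 8.6% = 4434.45
Buyer bears (A): 2425.96 + 580.49 + 555.78 + 178.06 + 1112.19 = 4852.48
Landed cost (A) = invoice 48556.92 + 4852.48 + duty 4434.45 = 57843.85
Supplier B (EXW):
CIF value = EXW price + inland to port + export clearance + origin terminal + freight + insurance = 41034.29 + 1150.48 + 414.54 + 122.35 + 2425.96 + 580.49 = 45728.11
Import duty = 45728.11 × 8.6% = 3932.62
Buyer bears (B): 1150.48 + 414.54 + 122.35 + 2425.96 + 580.49 + 555.78 + 178.06 + 1112.19 = 6539.85
Landed cost (B) = invoice 41034.29 + 6539.85 + duty 3932.62 = 51506.76
Difference = |57843.85 − 51506.76| = 6337.09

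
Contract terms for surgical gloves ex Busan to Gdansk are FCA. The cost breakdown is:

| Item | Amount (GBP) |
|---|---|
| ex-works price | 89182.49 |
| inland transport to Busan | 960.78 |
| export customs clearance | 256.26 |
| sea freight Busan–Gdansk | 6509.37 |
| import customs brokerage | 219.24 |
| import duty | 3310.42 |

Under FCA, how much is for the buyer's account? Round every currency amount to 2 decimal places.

FCA: the seller delivers export-cleared goods to the carrier; the buyer bears costs from that point.
Seller's account: goods 89182.49 + inland to port 960.78 + export clearance 256.26 = 90399.53
Buyer's account: freight 6509.37 + brokerage 219.24 + duty 3310.42 = 10039.03

Buyer's account: GBP 10039.03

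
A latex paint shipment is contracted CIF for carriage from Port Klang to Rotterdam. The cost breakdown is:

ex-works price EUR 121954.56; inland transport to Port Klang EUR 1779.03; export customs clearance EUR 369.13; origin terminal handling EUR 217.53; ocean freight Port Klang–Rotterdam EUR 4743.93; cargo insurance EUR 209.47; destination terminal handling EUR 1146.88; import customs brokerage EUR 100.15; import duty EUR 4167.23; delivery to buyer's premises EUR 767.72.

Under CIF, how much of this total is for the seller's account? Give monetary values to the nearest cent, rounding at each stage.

Seller's account: EUR 129273.65

CIF: the seller pays costs through ocean freight and marine insurance to the destination port.
Seller's account: goods 121954.56 + inland to port 1779.03 + export clearance 369.13 + origin terminal 217.53 + freight 4743.93 + insurance 209.47 = 129273.65
Buyer's account: destination terminal 1146.88 + brokerage 100.15 + duty 4167.23 + delivery 767.72 = 6181.98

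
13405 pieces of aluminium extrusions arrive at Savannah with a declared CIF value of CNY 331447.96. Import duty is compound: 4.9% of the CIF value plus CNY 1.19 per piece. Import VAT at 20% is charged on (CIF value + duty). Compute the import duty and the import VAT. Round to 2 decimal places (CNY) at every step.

Import duty: CNY 32192.90; import VAT: CNY 72728.17

Ad valorem component: 331447.96 × 4.9% = 16240.95
Specific component: 13405 × 1.19 = 15951.95
Import duty = 16240.95 + 15951.95 = 32192.90
VAT base = CIF + duty = 331447.96 + 32192.90 = 363640.86
Import VAT = 363640.86 × 20% = 72728.17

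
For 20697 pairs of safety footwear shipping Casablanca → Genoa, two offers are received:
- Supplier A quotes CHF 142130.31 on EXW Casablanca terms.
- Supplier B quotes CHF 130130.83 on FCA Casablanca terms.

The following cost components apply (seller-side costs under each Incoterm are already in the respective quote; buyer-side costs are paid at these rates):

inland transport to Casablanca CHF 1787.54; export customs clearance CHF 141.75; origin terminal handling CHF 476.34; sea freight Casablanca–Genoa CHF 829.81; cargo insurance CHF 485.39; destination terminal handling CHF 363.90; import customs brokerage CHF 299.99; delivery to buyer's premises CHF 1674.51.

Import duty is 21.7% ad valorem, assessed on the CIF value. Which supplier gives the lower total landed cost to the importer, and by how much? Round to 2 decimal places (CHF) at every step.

Supplier A (EXW):
CIF value = EXW price + inland to port + export clearance + origin terminal + freight + insurance = 142130.31 + 1787.54 + 141.75 + 476.34 + 829.81 + 485.39 = 145851.14
Import duty = 145851.14 × 21.7% = 31649.70
Buyer bears (A): 1787.54 + 141.75 + 476.34 + 829.81 + 485.39 + 363.90 + 299.99 + 1674.51 = 6059.23
Landed cost (A) = invoice 142130.31 + 6059.23 + duty 31649.70 = 179839.24
Supplier B (FCA):
CIF value = FCA price + origin terminal + freight + insurance = 130130.83 + 476.34 + 829.81 + 485.39 = 131922.37
Import duty = 131922.37 × 21.7% = 28627.15
Buyer bears (B): 476.34 + 829.81 + 485.39 + 363.90 + 299.99 + 1674.51 = 4129.94
Landed cost (B) = invoice 130130.83 + 4129.94 + duty 28627.15 = 162887.92
Difference = |179839.24 − 162887.92| = 16951.32

Supplier B is cheaper by CHF 16951.32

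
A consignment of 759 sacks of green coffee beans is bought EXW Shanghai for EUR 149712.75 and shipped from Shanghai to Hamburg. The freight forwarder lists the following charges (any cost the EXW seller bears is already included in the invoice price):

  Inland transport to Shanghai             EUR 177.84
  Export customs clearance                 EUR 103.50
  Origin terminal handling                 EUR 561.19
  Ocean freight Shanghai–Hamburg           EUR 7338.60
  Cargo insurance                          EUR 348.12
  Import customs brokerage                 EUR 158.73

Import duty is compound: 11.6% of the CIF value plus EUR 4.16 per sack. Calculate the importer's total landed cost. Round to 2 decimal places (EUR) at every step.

Total landed cost: EUR 179914.24

EXW: the seller makes goods available at their premises; the buyer bears all onward costs.
CIF value = EXW price + inland to port + export clearance + origin terminal + freight + insurance = 149712.75 + 177.84 + 103.50 + 561.19 + 7338.60 + 348.12 = 158242.00
Ad valorem component: 158242.00 × 11.6% = 18356.07
Specific component: 759 × 4.16 = 3157.44
Import duty = 18356.07 + 3157.44 = 21513.51
Buyer bears: inland to port 177.84 + export clearance 103.50 + origin terminal 561.19 + freight 7338.60 + insurance 348.12 + brokerage 158.73 + duty 21513.51 = 30201.49
Landed cost = invoice 149712.75 + 30201.49 = 179914.24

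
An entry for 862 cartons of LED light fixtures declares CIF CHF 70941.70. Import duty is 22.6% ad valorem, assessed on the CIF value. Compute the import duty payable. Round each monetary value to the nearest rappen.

Import duty: CHF 16032.82

Import duty = 70941.70 × 22.6% = 16032.82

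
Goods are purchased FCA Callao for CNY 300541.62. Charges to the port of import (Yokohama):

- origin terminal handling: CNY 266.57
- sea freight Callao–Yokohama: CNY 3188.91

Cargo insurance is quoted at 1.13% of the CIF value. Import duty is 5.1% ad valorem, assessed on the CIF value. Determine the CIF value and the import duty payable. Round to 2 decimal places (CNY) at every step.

Let C be the CIF value. C = FCA price + pre-shipment costs + freight + 1.13% × C
C − 1.13% × C = 300541.62 + 266.57 + 3188.91
0.9887 × C = 303997.10
C = 303997.10 / 0.9887 = 307471.53
Insurance premium = 1.13% × 307471.53 = 3474.43
Import duty = 307471.53 × 5.1% = 15681.05

CIF value: CNY 307471.53; import duty: CNY 15681.05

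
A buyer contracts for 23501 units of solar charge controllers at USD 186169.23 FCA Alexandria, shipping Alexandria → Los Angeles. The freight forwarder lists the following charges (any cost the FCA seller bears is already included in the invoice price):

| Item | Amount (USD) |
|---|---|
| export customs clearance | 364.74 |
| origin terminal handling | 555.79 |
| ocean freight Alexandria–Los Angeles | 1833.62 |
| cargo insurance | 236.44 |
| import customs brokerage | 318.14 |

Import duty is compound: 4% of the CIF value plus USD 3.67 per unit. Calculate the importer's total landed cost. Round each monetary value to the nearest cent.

Total landed cost: USD 282913.69

FCA: the seller delivers export-cleared goods to the carrier; the buyer bears costs from that point.
Already in the invoice (seller's account under FCA): export clearance — exclude.
CIF value = FCA price + origin terminal + freight + insurance = 186169.23 + 555.79 + 1833.62 + 236.44 = 188795.08
Ad valorem component: 188795.08 × 4% = 7551.80
Specific component: 23501 × 3.67 = 86248.67
Import duty = 7551.80 + 86248.67 = 93800.47
Buyer bears: origin terminal 555.79 + freight 1833.62 + insurance 236.44 + brokerage 318.14 + duty 93800.47 = 96744.46
Landed cost = invoice 186169.23 + 96744.46 = 282913.69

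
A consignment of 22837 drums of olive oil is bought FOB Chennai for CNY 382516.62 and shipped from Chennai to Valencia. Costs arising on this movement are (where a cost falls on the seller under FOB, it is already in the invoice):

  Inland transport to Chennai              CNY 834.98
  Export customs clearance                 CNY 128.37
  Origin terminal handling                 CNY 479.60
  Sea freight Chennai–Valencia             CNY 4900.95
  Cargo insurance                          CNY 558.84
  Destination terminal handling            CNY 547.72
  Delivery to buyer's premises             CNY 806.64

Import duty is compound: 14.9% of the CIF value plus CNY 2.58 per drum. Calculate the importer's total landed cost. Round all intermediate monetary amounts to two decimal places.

Total landed cost: CNY 506058.72

FOB: the seller bears costs until goods are on board at the origin port; the buyer bears freight, insurance and all costs thereafter.
Already in the invoice (seller's account under FOB): inland to port, export clearance, origin terminal — exclude.
CIF value = FOB price + freight + insurance = 382516.62 + 4900.95 + 558.84 = 387976.41
Ad valorem component: 387976.41 × 14.9% = 57808.49
Specific component: 22837 × 2.58 = 58919.46
Import duty = 57808.49 + 58919.46 = 116727.95
Buyer bears: freight 4900.95 + insurance 558.84 + destination terminal 547.72 + delivery 806.64 + duty 116727.95 = 123542.10
Landed cost = invoice 382516.62 + 123542.10 = 506058.72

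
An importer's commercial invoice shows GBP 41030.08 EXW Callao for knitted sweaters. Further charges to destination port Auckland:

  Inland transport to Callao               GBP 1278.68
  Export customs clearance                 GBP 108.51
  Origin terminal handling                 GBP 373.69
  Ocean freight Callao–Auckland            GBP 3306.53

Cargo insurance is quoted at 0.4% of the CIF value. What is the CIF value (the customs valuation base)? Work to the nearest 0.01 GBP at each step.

Let C be the CIF value. C = EXW price + pre-shipment costs + freight + 0.4% × C
C − 0.4% × C = 41030.08 + 1278.68 + 108.51 + 373.69 + 3306.53
0.996 × C = 46097.49
C = 46097.49 / 0.996 = 46282.62
Insurance premium = 0.4% × 46282.62 = 185.13

CIF value: GBP 46282.62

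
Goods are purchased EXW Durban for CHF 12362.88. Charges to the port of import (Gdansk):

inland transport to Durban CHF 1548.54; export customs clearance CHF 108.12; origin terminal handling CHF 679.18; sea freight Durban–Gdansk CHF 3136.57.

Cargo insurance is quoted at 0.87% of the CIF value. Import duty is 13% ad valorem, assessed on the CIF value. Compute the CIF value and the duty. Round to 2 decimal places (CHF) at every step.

Let C be the CIF value. C = EXW price + pre-shipment costs + freight + 0.87% × C
C − 0.87% × C = 12362.88 + 1548.54 + 108.12 + 679.18 + 3136.57
0.9913 × C = 17835.29
C = 17835.29 / 0.9913 = 17991.82
Insurance premium = 0.87% × 17991.82 = 156.53
Import duty = 17991.82 × 13% = 2338.94

CIF value: CHF 17991.82; import duty: CHF 2338.94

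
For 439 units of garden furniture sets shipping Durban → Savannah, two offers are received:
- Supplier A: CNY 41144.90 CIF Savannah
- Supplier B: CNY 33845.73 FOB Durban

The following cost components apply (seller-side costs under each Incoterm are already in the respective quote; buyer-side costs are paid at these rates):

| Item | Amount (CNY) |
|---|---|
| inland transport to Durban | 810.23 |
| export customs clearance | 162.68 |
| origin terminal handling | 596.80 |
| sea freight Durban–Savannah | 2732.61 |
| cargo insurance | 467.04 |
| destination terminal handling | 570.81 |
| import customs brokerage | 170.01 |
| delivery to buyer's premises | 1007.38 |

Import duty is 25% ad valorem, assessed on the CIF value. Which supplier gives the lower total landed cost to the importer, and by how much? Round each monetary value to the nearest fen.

Supplier B is cheaper by CNY 5124.40

Supplier A (CIF):
The CIF price already equals the CIF value: 41144.90
Import duty = 41144.90 × 25% = 10286.23
Buyer bears (A): 570.81 + 170.01 + 1007.38 = 1748.20
Landed cost (A) = invoice 41144.90 + 1748.20 + duty 10286.23 = 53179.33
Supplier B (FOB):
CIF value = FOB price + freight + insurance = 33845.73 + 2732.61 + 467.04 = 37045.38
Import duty = 37045.38 × 25% = 9261.35
Buyer bears (B): 2732.61 + 467.04 + 570.81 + 170.01 + 1007.38 = 4947.85
Landed cost (B) = invoice 33845.73 + 4947.85 + duty 9261.35 = 48054.93
Difference = |53179.33 − 48054.93| = 5124.40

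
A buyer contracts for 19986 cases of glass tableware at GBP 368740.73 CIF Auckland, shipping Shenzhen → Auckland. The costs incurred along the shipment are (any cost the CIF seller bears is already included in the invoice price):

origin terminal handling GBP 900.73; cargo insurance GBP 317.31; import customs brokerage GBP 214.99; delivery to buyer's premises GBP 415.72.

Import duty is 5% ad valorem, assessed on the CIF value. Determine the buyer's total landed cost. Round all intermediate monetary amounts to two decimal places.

Total landed cost: GBP 387808.48

CIF: the seller pays costs through ocean freight and marine insurance to the destination port.
Already in the invoice (seller's account under CIF): origin terminal, insurance — exclude.
The CIF price already equals the CIF value: 368740.73
Import duty = 368740.73 × 5% = 18437.04
Buyer bears: brokerage 214.99 + delivery 415.72 + duty 18437.04 = 19067.75
Landed cost = invoice 368740.73 + 19067.75 = 387808.48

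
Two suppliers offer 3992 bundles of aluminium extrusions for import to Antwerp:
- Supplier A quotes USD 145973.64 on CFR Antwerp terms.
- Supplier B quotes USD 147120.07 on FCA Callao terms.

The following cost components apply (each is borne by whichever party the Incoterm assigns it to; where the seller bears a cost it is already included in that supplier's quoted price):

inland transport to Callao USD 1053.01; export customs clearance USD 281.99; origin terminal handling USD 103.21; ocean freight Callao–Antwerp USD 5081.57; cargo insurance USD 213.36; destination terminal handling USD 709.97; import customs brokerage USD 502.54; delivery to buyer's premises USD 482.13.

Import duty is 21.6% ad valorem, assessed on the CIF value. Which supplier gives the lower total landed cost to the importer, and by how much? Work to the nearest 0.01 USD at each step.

Supplier A (CFR):
CIF value = CFR price + insurance = 145973.64 + 213.36 = 146187.00
Import duty = 146187.00 × 21.6% = 31576.39
Buyer bears (A): 213.36 + 709.97 + 502.54 + 482.13 = 1908.00
Landed cost (A) = invoice 145973.64 + 1908.00 + duty 31576.39 = 179458.03
Supplier B (FCA):
CIF value = FCA price + origin terminal + freight + insurance = 147120.07 + 103.21 + 5081.57 + 213.36 = 152518.21
Import duty = 152518.21 × 21.6% = 32943.93
Buyer bears (B): 103.21 + 5081.57 + 213.36 + 709.97 + 502.54 + 482.13 = 7092.78
Landed cost (B) = invoice 147120.07 + 7092.78 + duty 32943.93 = 187156.78
Difference = |179458.03 − 187156.78| = 7698.75

Supplier A is cheaper by USD 7698.75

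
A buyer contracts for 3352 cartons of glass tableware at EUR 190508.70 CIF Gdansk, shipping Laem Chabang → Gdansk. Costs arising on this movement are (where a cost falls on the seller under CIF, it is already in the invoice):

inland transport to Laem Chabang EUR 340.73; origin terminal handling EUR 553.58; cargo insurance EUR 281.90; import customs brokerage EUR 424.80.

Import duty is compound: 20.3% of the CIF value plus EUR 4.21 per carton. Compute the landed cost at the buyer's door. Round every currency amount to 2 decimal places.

CIF: the seller pays costs through ocean freight and marine insurance to the destination port.
Already in the invoice (seller's account under CIF): inland to port, origin terminal, insurance — exclude.
The CIF price already equals the CIF value: 190508.70
Ad valorem component: 190508.70 × 20.3% = 38673.27
Specific component: 3352 × 4.21 = 14111.92
Import duty = 38673.27 + 14111.92 = 52785.19
Buyer bears: brokerage 424.80 + duty 52785.19 = 53209.99
Landed cost = invoice 190508.70 + 53209.99 = 243718.69

Total landed cost: EUR 243718.69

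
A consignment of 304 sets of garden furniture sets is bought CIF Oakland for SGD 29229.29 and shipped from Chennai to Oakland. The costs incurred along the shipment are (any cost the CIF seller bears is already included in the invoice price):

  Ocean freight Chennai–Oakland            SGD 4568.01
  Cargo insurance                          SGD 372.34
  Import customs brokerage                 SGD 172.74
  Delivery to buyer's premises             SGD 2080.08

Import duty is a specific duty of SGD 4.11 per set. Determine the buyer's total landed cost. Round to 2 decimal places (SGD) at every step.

CIF: the seller pays costs through ocean freight and marine insurance to the destination port.
Already in the invoice (seller's account under CIF): freight, insurance — exclude.
The CIF price already equals the CIF value: 29229.29
Import duty = 304 × 4.11 = 1249.44
Buyer bears: brokerage 172.74 + delivery 2080.08 + duty 1249.44 = 3502.26
Landed cost = invoice 29229.29 + 3502.26 = 32731.55

Total landed cost: SGD 32731.55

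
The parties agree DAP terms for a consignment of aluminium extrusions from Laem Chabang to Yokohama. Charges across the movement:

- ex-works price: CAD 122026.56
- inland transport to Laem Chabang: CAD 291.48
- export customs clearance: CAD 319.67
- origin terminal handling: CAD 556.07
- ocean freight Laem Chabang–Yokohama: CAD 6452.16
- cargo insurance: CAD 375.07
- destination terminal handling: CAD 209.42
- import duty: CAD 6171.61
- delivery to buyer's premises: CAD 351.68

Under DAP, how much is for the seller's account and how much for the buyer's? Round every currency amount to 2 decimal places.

DAP: the seller bears all costs to the named destination except import duty and clearance.
Seller's account: goods 122026.56 + inland to port 291.48 + export clearance 319.67 + origin terminal 556.07 + freight 6452.16 + insurance 375.07 + destination terminal 209.42 + delivery 351.68 = 130582.11
Buyer's account: duty 6171.61 = 6171.61

Seller: CAD 130582.11; buyer: CAD 6171.61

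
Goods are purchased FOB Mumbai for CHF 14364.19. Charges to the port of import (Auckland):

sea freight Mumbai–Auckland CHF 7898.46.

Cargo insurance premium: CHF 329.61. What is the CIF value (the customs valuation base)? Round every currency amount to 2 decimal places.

CIF value: CHF 22592.26

CIF = FOB price + freight + insurance
CIF = 14364.19 + 7898.46 + 329.61 = 22592.26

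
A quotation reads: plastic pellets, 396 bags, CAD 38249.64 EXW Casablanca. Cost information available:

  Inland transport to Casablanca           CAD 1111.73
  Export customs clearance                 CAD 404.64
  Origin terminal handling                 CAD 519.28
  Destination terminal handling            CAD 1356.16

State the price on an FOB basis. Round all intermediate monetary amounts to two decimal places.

Not relevant to the conversion: destination terminal — on the buyer under both terms; not part of either seller's price.
From EXW to FOB, the seller additionally bears: inland to port, export clearance, origin terminal.
FOB price = 38249.64 + 1111.73 + 404.64 + 519.28 = 40285.29

FOB price: CAD 40285.29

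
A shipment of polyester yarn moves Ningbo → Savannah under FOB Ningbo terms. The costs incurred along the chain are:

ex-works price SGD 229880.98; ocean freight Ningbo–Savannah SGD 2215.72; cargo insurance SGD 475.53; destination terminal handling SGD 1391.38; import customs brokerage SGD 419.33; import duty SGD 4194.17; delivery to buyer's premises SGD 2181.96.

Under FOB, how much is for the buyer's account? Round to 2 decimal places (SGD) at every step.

FOB: the seller bears costs until goods are on board at the origin port; the buyer bears freight, insurance and all costs thereafter.
Seller's account: goods 229880.98 = 229880.98
Buyer's account: freight 2215.72 + insurance 475.53 + destination terminal 1391.38 + brokerage 419.33 + duty 4194.17 + delivery 2181.96 = 10878.09

Buyer's account: SGD 10878.09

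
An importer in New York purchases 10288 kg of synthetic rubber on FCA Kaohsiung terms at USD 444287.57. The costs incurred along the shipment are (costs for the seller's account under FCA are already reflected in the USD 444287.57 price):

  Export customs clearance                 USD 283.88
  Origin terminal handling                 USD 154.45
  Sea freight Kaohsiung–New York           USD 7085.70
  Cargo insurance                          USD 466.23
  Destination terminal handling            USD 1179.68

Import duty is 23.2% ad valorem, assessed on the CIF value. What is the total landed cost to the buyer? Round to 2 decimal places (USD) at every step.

Total landed cost: USD 558036.23

FCA: the seller delivers export-cleared goods to the carrier; the buyer bears costs from that point.
Already in the invoice (seller's account under FCA): export clearance — exclude.
CIF value = FCA price + origin terminal + freight + insurance = 444287.57 + 154.45 + 7085.70 + 466.23 = 451993.95
Import duty = 451993.95 × 23.2% = 104862.60
Buyer bears: origin terminal 154.45 + freight 7085.70 + insurance 466.23 + destination terminal 1179.68 + duty 104862.60 = 113748.66
Landed cost = invoice 444287.57 + 113748.66 = 558036.23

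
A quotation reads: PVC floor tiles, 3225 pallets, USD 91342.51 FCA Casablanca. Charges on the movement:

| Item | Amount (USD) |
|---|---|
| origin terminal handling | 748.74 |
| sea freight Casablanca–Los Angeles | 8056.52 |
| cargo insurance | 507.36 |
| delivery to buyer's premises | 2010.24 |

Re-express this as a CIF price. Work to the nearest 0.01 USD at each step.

Not relevant to the conversion: delivery — on the buyer under both terms; not part of either seller's price.
From FCA to CIF, the seller additionally bears: origin terminal, freight, insurance.
CIF price = 91342.51 + 748.74 + 8056.52 + 507.36 = 100655.13

CIF price: USD 100655.13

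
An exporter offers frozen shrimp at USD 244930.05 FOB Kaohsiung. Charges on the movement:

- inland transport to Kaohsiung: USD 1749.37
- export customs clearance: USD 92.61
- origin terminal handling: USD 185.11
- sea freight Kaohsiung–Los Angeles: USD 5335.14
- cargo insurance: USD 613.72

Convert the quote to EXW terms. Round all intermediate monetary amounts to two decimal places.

Not relevant to the conversion: insurance, freight — on the buyer under both terms; not part of either seller's price.
From FOB to EXW, the seller no longer bears: inland to port, export clearance, origin terminal.
EXW price = 244930.05 − 1749.37 − 92.61 − 185.11 = 242902.96

EXW price: USD 242902.96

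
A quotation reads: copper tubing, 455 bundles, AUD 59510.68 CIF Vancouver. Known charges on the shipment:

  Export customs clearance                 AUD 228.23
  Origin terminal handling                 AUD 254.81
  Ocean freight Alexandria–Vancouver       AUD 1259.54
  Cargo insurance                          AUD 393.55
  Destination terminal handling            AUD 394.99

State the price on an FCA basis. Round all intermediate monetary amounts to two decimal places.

FCA price: AUD 57602.78

Not relevant to the conversion: export clearance — on the seller under both CIF and FCA; already in the CIF price and stays in the FCA price. destination terminal — on the buyer under both terms; not part of either seller's price.
From CIF to FCA, the seller no longer bears: origin terminal, freight, insurance.
FCA price = 59510.68 − 254.81 − 1259.54 − 393.55 = 57602.78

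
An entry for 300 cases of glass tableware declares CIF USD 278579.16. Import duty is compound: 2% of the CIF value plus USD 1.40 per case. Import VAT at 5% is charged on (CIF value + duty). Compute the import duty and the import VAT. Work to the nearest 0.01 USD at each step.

Ad valorem component: 278579.16 × 2% = 5571.58
Specific component: 300 × 1.40 = 420.00
Import duty = 5571.58 + 420.00 = 5991.58
VAT base = CIF + duty = 278579.16 + 5991.58 = 284570.74
Import VAT = 284570.74 × 5% = 14228.54

Import duty: USD 5991.58; import VAT: USD 14228.54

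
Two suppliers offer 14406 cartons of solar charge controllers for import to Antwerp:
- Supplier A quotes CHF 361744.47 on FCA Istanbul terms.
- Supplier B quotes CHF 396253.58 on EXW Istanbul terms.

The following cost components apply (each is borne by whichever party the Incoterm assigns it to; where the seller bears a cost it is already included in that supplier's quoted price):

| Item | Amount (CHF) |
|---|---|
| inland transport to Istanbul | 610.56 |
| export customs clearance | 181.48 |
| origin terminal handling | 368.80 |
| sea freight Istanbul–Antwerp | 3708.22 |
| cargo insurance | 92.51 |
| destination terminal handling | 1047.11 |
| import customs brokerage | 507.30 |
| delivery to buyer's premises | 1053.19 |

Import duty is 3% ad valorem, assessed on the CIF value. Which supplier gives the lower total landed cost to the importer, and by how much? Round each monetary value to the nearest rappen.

Supplier A is cheaper by CHF 36360.18

Supplier A (FCA):
CIF value = FCA price + origin terminal + freight + insurance = 361744.47 + 368.80 + 3708.22 + 92.51 = 365914.00
Import duty = 365914.00 × 3% = 10977.42
Buyer bears (A): 368.80 + 3708.22 + 92.51 + 1047.11 + 507.30 + 1053.19 = 6777.13
Landed cost (A) = invoice 361744.47 + 6777.13 + duty 10977.42 = 379499.02
Supplier B (EXW):
CIF value = EXW price + inland to port + export clearance + origin terminal + freight + insurance = 396253.58 + 610.56 + 181.48 + 368.80 + 3708.22 + 92.51 = 401215.15
Import duty = 401215.15 × 3% = 12036.45
Buyer bears (B): 610.56 + 181.48 + 368.80 + 3708.22 + 92.51 + 1047.11 + 507.30 + 1053.19 = 7569.17
Landed cost (B) = invoice 396253.58 + 7569.17 + duty 12036.45 = 415859.20
Difference = |379499.02 − 415859.20| = 36360.18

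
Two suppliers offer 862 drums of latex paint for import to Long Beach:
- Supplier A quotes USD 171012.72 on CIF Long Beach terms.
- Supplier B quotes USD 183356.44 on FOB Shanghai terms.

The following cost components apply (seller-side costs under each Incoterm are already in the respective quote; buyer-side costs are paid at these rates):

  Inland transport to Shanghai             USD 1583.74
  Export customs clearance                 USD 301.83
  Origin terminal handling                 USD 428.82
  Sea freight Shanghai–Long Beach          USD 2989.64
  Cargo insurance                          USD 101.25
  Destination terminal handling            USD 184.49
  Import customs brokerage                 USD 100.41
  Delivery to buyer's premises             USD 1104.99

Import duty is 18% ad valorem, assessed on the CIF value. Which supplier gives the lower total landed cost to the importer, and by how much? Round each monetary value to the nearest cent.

Supplier A is cheaper by USD 18212.84

Supplier A (CIF):
The CIF price already equals the CIF value: 171012.72
Import duty = 171012.72 × 18% = 30782.29
Buyer bears (A): 184.49 + 100.41 + 1104.99 = 1389.89
Landed cost (A) = invoice 171012.72 + 1389.89 + duty 30782.29 = 203184.90
Supplier B (FOB):
CIF value = FOB price + freight + insurance = 183356.44 + 2989.64 + 101.25 = 186447.33
Import duty = 186447.33 × 18% = 33560.52
Buyer bears (B): 2989.64 + 101.25 + 184.49 + 100.41 + 1104.99 = 4480.78
Landed cost (B) = invoice 183356.44 + 4480.78 + duty 33560.52 = 221397.74
Difference = |203184.90 − 221397.74| = 18212.84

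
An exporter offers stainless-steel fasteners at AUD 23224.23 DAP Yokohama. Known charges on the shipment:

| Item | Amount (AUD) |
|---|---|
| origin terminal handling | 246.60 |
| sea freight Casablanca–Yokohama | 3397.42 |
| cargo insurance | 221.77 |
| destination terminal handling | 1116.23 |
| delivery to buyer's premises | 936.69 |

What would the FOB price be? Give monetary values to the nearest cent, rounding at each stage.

FOB price: AUD 17552.12

Not relevant to the conversion: origin terminal — on the seller under both DAP and FOB; already in the DAP price and stays in the FOB price.
From DAP to FOB, the seller no longer bears: freight, insurance, destination terminal, delivery.
FOB price = 23224.23 − 3397.42 − 221.77 − 1116.23 − 936.69 = 17552.12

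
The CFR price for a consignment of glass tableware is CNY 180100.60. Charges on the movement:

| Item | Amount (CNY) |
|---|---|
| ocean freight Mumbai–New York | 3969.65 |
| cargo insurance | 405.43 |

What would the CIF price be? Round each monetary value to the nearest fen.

Not relevant to the conversion: freight — on the seller under both CFR and CIF; already in the CFR price and stays in the CIF price.
From CFR to CIF, the seller additionally bears: insurance.
CIF price = 180100.60 + 405.43 = 180506.03

CIF price: CNY 180506.03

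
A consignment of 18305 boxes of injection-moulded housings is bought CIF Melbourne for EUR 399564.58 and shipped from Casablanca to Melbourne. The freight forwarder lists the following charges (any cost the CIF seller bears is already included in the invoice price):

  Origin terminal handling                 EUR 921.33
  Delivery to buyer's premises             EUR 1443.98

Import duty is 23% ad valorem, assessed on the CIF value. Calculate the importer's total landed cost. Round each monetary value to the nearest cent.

CIF: the seller pays costs through ocean freight and marine insurance to the destination port.
Already in the invoice (seller's account under CIF): origin terminal — exclude.
The CIF price already equals the CIF value: 399564.58
Import duty = 399564.58 × 23% = 91899.85
Buyer bears: delivery 1443.98 + duty 91899.85 = 93343.83
Landed cost = invoice 399564.58 + 93343.83 = 492908.41

Total landed cost: EUR 492908.41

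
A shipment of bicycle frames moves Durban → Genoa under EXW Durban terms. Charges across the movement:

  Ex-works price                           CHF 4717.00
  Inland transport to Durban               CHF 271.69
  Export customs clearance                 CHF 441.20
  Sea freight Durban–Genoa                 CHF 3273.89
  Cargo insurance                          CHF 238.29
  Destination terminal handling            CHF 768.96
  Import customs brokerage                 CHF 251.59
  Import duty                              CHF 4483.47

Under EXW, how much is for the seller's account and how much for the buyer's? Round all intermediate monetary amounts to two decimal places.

Seller: CHF 4717.00; buyer: CHF 9729.09

EXW: the seller makes goods available at their premises; the buyer bears all onward costs.
Seller's account: goods 4717.00 = 4717.00
Buyer's account: inland to port 271.69 + export clearance 441.20 + freight 3273.89 + insurance 238.29 + destination terminal 768.96 + brokerage 251.59 + duty 4483.47 = 9729.09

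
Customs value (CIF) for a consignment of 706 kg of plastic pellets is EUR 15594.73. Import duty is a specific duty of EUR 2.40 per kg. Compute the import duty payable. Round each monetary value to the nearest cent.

Import duty = 706 × 2.40 = 1694.40

Import duty: EUR 1694.40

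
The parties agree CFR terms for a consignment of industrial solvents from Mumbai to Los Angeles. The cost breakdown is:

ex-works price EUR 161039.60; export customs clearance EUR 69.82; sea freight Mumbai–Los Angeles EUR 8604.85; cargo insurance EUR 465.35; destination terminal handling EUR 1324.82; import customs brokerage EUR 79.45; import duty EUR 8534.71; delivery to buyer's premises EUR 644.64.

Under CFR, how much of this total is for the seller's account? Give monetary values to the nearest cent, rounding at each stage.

CFR: the seller pays costs through ocean freight to the destination port, but not insurance.
Seller's account: goods 161039.60 + export clearance 69.82 + freight 8604.85 = 169714.27
Buyer's account: insurance 465.35 + destination terminal 1324.82 + brokerage 79.45 + duty 8534.71 + delivery 644.64 = 11048.97

Seller's account: EUR 169714.27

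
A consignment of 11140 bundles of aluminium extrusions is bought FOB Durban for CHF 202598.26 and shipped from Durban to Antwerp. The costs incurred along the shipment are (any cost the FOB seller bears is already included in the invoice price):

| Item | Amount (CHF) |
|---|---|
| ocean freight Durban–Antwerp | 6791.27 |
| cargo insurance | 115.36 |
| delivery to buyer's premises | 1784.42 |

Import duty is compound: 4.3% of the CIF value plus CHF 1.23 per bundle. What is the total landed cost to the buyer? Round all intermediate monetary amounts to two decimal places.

Total landed cost: CHF 234000.22

FOB: the seller bears costs until goods are on board at the origin port; the buyer bears freight, insurance and all costs thereafter.
CIF value = FOB price + freight + insurance = 202598.26 + 6791.27 + 115.36 = 209504.89
Ad valorem component: 209504.89 × 4.3% = 9008.71
Specific component: 11140 × 1.23 = 13702.20
Import duty = 9008.71 + 13702.20 = 22710.91
Buyer bears: freight 6791.27 + insurance 115.36 + delivery 1784.42 + duty 22710.91 = 31401.96
Landed cost = invoice 202598.26 + 31401.96 = 234000.22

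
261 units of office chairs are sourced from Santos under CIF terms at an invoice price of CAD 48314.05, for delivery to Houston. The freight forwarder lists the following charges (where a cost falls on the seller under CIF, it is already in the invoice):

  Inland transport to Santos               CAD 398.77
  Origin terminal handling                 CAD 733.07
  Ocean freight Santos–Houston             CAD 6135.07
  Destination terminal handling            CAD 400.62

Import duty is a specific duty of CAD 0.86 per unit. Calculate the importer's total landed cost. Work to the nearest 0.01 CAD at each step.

CIF: the seller pays costs through ocean freight and marine insurance to the destination port.
Already in the invoice (seller's account under CIF): inland to port, origin terminal, freight — exclude.
The CIF price already equals the CIF value: 48314.05
Import duty = 261 × 0.86 = 224.46
Buyer bears: destination terminal 400.62 + duty 224.46 = 625.08
Landed cost = invoice 48314.05 + 625.08 = 48939.13

Total landed cost: CAD 48939.13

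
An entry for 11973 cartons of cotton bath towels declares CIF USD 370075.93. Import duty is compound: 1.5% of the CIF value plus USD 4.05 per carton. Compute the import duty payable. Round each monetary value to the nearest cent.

Import duty: USD 54041.79

Ad valorem component: 370075.93 × 1.5% = 5551.14
Specific component: 11973 × 4.05 = 48490.65
Import duty = 5551.14 + 48490.65 = 54041.79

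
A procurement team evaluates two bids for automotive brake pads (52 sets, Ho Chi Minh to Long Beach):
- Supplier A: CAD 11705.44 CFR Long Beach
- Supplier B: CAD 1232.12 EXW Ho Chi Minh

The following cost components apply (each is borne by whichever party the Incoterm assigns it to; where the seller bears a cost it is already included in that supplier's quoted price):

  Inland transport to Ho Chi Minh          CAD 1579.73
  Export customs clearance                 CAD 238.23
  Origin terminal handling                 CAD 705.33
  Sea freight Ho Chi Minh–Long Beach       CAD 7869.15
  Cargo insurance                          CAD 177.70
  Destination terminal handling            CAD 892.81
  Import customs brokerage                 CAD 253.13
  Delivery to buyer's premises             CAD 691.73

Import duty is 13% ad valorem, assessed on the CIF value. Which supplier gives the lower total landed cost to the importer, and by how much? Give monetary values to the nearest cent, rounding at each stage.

Supplier B is cheaper by CAD 91.40

Supplier A (CFR):
CIF value = CFR price + insurance = 11705.44 + 177.70 = 11883.14
Import duty = 11883.14 × 13% = 1544.81
Buyer bears (A): 177.70 + 892.81 + 253.13 + 691.73 = 2015.37
Landed cost (A) = invoice 11705.44 + 2015.37 + duty 1544.81 = 15265.62
Supplier B (EXW):
CIF value = EXW price + inland to port + export clearance + origin terminal + freight + insurance = 1232.12 + 1579.73 + 238.23 + 705.33 + 7869.15 + 177.70 = 11802.26
Import duty = 11802.26 × 13% = 1534.29
Buyer bears (B): 1579.73 + 238.23 + 705.33 + 7869.15 + 177.70 + 892.81 + 253.13 + 691.73 = 12407.81
Landed cost (B) = invoice 1232.12 + 12407.81 + duty 1534.29 = 15174.22
Difference = |15265.62 − 15174.22| = 91.40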